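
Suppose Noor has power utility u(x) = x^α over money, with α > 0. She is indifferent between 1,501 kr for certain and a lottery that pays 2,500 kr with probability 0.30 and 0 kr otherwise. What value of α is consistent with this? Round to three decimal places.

α ≈ 2.360

The lottery's expected utility is 0.30·u(2500) + 0.70·u(0) = 0.30·2500^α (since u(0) = 0 for α > 0).
Setting u(1501) equal to that: 1501^α = 0.30·2500^α ⇒ (1501/2500)^α = 0.30.
α = ln(0.30) / ln(1501/2500) = -1.203973/-0.510159 ≈ 2.360.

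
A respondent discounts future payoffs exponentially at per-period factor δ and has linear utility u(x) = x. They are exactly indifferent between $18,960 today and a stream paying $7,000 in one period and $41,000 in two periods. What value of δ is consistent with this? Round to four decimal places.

The stream is worth 7000δ + 41000δ² today, so 7000δ + 41000δ² = 18960.
So 41000δ² + 7000δ − 18960 = 0.
By the quadratic formula (taking the positive root), δ = (−7000 + √3158440000.00) / 82000 ≈ 0.6000.

δ ≈ 0.6000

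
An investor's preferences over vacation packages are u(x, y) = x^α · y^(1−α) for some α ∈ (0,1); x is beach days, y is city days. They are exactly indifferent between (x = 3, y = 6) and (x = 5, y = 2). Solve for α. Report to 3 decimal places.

α ≈ 0.683

Set the two utilities equal: 3^α·6^(1−α) = 5^α·2^(1−α).
Taking logs: α·ln 3 + (1−α)·ln 6 = α·ln 5 + (1−α)·ln 2, i.e. α·-0.510826 = (1−α)·-1.098612.
Thus α·(-1.609438) = -1.098612, so α = -1.098612/-1.609438 ≈ 0.683.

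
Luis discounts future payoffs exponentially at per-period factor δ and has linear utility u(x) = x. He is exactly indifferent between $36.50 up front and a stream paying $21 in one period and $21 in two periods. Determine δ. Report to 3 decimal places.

δ ≈ 0.910

The stream is worth 21δ + 21δ² today, so 21δ + 21δ² = 36.50.
Rearranged: 21δ² + 21δ − 36.50 = 0.
By the quadratic formula (taking the positive root), δ = (−21 + √3507.00) / 42 ≈ 0.910.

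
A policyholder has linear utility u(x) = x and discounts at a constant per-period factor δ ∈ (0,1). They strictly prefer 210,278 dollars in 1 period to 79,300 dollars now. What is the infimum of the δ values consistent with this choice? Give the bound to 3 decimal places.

The preference means 79300 < δ·210278.
So δ > 79300/210278 = 0.37712.

δ > 0.377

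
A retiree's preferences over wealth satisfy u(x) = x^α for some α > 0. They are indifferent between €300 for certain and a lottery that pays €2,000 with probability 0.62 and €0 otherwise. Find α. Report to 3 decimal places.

EU(lottery) = 0.62·2000^α + 0.38·0 = 0.62·2000^α.
Setting u(300) equal to that: 300^α = 0.62·2000^α ⇒ (300/2000)^α = 0.62.
Take logs: α = ln 0.62 / ln(300/2000) ≈ 0.25198.

α ≈ 0.252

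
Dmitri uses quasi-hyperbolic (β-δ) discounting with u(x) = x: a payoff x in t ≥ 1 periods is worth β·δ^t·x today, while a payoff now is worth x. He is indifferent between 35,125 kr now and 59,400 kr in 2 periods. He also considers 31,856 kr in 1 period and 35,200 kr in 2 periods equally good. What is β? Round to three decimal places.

β ≈ 0.722

The second indifference involves only future payoffs, so β cancels: β·δ^1·31856 = β·δ^2·35200, giving δ = 31856/35200 = 0.90500.
Now use the now-vs-future pair: 35125 = β·δ^2·59400 gives β = 35125/(0.81903·59400) ≈ 0.722.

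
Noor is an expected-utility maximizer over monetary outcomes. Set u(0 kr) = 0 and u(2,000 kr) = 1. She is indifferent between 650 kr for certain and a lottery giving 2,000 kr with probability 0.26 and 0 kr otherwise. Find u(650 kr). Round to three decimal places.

0.260

u(650 kr) equals the lottery's expected utility: 0.26·1 + 0.74·0 = 0.26.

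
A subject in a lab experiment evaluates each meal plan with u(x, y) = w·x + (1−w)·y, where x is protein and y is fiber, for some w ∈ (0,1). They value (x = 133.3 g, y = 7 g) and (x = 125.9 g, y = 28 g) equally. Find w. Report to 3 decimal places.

w = 0.739

Indifference: w·133.3 + (1−w)·7 = w·125.9 + (1−w)·28.
Rearranging, 7.4·w − 21·(1−w) = 0.
The marginal rate of substitution is 21/7.4, so w = 21/(7.4+21) = 0.739.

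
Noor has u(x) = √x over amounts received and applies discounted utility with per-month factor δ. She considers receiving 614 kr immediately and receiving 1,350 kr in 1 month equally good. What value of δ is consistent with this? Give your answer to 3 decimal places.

δ ≈ 0.674

Indifference means u(614) = δ · u(1350), so δ = u(614)/u(1350).
Since u(x) = √x, δ = √(614/1350) = 0.67440.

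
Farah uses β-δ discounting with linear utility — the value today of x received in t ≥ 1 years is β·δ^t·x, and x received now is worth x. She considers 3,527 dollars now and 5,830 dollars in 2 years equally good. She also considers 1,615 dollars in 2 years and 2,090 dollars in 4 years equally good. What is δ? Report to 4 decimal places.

Both payoffs in the second observation are in the future, so β drops out: δ^2·1615 = δ^4·2090 ⇒ δ^2 = 1615/2090 = 0.77273, so δ = 0.87905.

δ ≈ 0.8790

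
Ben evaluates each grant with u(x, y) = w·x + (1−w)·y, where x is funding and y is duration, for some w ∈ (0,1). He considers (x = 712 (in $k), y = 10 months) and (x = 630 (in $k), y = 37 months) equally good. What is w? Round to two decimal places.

w = 0.25

u(712,10) = u(630,37) means w·712 + (1−w)·10 = w·630 + (1−w)·37.
Rearranging, 82·w − 27·(1−w) = 0.
Hence w = 27/(82+27) = 27/109 = 0.25.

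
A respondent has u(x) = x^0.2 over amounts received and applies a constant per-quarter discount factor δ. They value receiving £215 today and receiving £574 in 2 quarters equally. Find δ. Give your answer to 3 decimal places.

Equating discounted utilities: u(215) = δ^2·u(574) ⇒ δ^2 = u(215)/u(574).
With u(x) = x^0.2: δ^2 = 215^0.2/574^0.2 = (215/574)^0.2 = 0.82168.
Hence δ = (0.82168)^(1/2) = 0.90647.

δ ≈ 0.906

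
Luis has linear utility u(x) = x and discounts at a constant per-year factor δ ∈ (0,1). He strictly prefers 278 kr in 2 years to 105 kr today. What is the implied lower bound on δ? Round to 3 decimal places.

The preference means 105 < δ^2·278.
Dividing by 278: δ^2 > 0.37770. Both sides are positive, so the square root keeps the direction.
δ > (105/278)^(1/2) ≈ 0.615.

δ > 0.615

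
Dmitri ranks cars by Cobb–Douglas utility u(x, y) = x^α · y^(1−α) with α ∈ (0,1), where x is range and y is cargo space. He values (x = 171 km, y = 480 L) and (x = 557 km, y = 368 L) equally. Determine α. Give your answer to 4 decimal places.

The Cobb–Douglas utilities coincide, so 171^α·480^(1−α) = 557^α·368^(1−α).
Taking logs: α·ln 171 + (1−α)·ln 480 = α·ln 557 + (1−α)·ln 368, i.e. α·-1.1809017 = (1−α)·-0.2657032.
With A = -1.1809017 and B = -0.2657032: α·A = (1−α)·B, so α = B/(A+B) = -0.2657032/-1.4466049 ≈ 0.1837.

α ≈ 0.1837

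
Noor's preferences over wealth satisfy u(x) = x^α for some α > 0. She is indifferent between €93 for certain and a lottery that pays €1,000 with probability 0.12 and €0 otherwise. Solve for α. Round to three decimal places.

EU(lottery) = 0.12·1000^α + 0.88·0 = 0.12·1000^α.
Equating: 93^α = 0.12·1000^α, i.e. 0.0930^α = 0.12.
Taking logs: α·ln(93/1000) = ln(0.12), so α = -2.120264 / -2.375156 ≈ 0.893.

α ≈ 0.893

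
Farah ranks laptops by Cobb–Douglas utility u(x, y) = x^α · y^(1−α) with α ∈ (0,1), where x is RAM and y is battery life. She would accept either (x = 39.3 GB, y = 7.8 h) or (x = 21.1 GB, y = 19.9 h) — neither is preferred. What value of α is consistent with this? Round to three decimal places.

The Cobb–Douglas utilities coincide, so 39.3^α·7.8^(1−α) = 21.1^α·19.9^(1−α).
Rearrange to (39.3/21.1)^α = (19.9/7.8)^(1−α) and take logs: α·0.621951 = (1−α)·0.936596.
With A = 0.621951 and B = 0.936596: α·A = (1−α)·B, so α = B/(A+B) = 0.936596/1.558547 ≈ 0.601.

α ≈ 0.601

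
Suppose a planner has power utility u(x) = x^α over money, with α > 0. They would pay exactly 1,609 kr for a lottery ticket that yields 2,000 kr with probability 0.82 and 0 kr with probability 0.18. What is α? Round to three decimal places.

The lottery's expected utility is 0.82·u(2000) + 0.18·u(0) = 0.82·2000^α (since u(0) = 0 for α > 0).
Indifference: 1609^α = 0.82·2000^α, so (1609/2000)^α = 0.82.
α = ln(0.82) / ln(1609/2000) = -0.198451/-0.217534 ≈ 0.912.

α ≈ 0.912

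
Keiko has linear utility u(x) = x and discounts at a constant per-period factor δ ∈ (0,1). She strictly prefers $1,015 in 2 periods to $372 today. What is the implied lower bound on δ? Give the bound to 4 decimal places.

The preference means 372 < δ^2·1015.
Dividing by 1015: δ^2 > 0.36650. Both sides are positive, so the square root keeps the direction.
δ > 0.36650^(1/2) = 0.6054.

δ > 0.6054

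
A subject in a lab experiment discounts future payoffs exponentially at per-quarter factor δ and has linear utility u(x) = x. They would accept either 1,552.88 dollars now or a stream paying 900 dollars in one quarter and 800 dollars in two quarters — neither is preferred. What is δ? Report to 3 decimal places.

The stream is worth 900δ + 800δ² today, so 900δ + 800δ² = 1552.88.
So 800δ² + 900δ − 1552.88 = 0.
δ = (−900 + √(900² + 4·800·1552.88)) / (2·800) = (−900 + √5779216.00) / 1600 ≈ 0.940.

δ ≈ 0.940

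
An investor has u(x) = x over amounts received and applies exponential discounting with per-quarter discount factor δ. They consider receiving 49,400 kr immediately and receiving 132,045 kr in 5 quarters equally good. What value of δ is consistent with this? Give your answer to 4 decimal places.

The payoff in 5 quarters is discounted by δ^5, so u(49400) = δ^5·u(132045) and δ^5 = u(49400)/u(132045).
With u(x) = x: δ^5 = 49400/132045 = 0.37411.
So δ = 0.37411^(1/5) ≈ 0.8215.

δ ≈ 0.8215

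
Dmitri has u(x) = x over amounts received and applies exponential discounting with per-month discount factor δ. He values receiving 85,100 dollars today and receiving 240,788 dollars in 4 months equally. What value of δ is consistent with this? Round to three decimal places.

Indifference means u(85100) = δ^4 · u(240788), so δ^4 = u(85100)/u(240788).
With u(x) = x: δ^4 = 85100/240788 = 0.35342.
So δ = 0.35342^(1/4) ≈ 0.771.

δ ≈ 0.771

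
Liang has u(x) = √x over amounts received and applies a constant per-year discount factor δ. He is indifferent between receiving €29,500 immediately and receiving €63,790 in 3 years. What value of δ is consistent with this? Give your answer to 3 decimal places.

The payoff in 3 years is discounted by δ^3, so u(29500) = δ^3·u(63790) and δ^3 = u(29500)/u(63790).
With u(x) = √x: δ^3 = √29500/√63790 = √(29500/63790) = 0.68004.
So δ = 0.68004^(1/3) ≈ 0.879.

δ ≈ 0.879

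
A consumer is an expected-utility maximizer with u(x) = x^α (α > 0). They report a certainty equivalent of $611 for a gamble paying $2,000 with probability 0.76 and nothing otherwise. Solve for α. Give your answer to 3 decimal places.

The lottery's expected utility is 0.76·u(2000) + 0.24·u(0) = 0.76·2000^α (since u(0) = 0 for α > 0).
Setting u(611) equal to that: 611^α = 0.76·2000^α ⇒ (611/2000)^α = 0.76.
Taking logs: α·ln(611/2000) = ln(0.76), so α = -0.274437 / -1.185806 ≈ 0.231.

α ≈ 0.231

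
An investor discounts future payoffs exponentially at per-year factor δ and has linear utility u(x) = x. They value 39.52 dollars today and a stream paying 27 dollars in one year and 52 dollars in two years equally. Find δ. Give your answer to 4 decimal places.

δ ≈ 0.6500

The stream is worth 27δ + 52δ² today, so 27δ + 52δ² = 39.52.
So 52δ² + 27δ − 39.52 = 0.
δ = (−27 + √(27² + 4·52·39.52)) / (2·52) = (−27 + √8949.16) / 104 ≈ 0.6500.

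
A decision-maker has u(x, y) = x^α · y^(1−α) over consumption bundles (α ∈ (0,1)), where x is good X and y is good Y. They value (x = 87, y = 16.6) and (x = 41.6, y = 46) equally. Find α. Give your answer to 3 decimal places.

α ≈ 0.580

Indifference: 87^α · 16.6^(1−α) = 41.6^α · 46^(1−α).
Rearrange to (87/41.6)^α = (46/16.6)^(1−α) and take logs: α·0.737808 = (1−α)·1.019239.
Thus α·(1.757047) = 1.019239, so α = 1.019239/1.757047 ≈ 0.580.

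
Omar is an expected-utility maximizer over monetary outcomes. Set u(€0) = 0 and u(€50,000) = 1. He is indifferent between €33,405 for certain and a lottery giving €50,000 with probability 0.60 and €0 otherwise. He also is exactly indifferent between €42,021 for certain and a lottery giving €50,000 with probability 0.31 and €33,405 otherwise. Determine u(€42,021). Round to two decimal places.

From the first indifference, u(€33,405) = 0.60·u(€50,000) + 0.40·u(€0) = 0.60·1 + 0.40·0 = 0.60.
Then u(€42,021) = 0.31·u(€50,000) + 0.69·u(€33,405) = 0.31·1.00 + 0.69·0.60 = 0.7240.

0.72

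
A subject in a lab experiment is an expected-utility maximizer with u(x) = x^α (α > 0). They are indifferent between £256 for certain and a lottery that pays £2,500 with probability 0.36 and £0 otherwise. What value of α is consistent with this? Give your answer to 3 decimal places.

α ≈ 0.448

The lottery's expected utility is 0.36·u(2500) + 0.64·u(0) = 0.36·2500^α (since u(0) = 0 for α > 0).
Equating: 256^α = 0.36·2500^α, i.e. 0.1024^α = 0.36.
Take logs: α = ln 0.36 / ln(256/2500) ≈ 0.44832.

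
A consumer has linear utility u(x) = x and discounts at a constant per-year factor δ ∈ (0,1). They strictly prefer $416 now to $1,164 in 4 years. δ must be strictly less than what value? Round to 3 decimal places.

δ < 0.773

Comparing present values: 416 > δ^4·1164.
Hence δ^4 < 416/1164 = 0.35739, and x ↦ x^(1/4) is increasing on (0,∞).
δ < 0.35739^(1/4) = 0.773.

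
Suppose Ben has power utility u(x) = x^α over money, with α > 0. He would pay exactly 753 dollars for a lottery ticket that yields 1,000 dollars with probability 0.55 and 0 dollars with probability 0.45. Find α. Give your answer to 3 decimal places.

α ≈ 2.107

EU(lottery) = 0.55·1000^α + 0.45·0 = 0.55·1000^α.
Indifference: 753^α = 0.55·1000^α, so (753/1000)^α = 0.55.
Taking logs: α·ln(753/1000) = ln(0.55), so α = -0.597837 / -0.283690 ≈ 2.107.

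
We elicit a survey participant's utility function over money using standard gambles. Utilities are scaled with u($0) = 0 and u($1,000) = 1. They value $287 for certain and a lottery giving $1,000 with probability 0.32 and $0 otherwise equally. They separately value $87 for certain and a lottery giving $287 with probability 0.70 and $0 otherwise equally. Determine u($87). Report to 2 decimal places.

The first gamble pins u($287): it must equal 0.32·1 + 0.68·0 = 0.32.
The second indifference gives u($87) = 0.70·u($287) + 0.30·u($0) = 0.70·0.32 + 0.30·0.00 = 0.2240.

0.22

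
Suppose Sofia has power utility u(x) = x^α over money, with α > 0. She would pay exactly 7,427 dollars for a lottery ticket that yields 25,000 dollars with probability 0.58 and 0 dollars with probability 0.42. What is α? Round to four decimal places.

Since u(0) = 0, the lottery's EU is 0.58·25000^α.
Equating: 7427^α = 0.58·25000^α, i.e. 0.2971^α = 0.58.
Taking logs: α·ln(7427/25000) = ln(0.58), so α = -0.5447272 / -1.2137538 ≈ 0.4488.

α ≈ 0.4488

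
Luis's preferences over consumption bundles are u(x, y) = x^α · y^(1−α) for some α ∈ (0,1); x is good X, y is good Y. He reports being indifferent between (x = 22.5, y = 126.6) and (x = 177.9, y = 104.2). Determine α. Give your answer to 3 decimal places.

Set the two utilities equal: 22.5^α·126.6^(1−α) = 177.9^α·104.2^(1−α).
Rearrange to (22.5/177.9)^α = (104.2/126.6)^(1−α) and take logs: α·-2.067706 = (1−α)·-0.194720.
So α/(1−α) = (-0.194720)/(-2.067706) = 0.094172, and α = 0.094172/1.094172 ≈ 0.086.

α ≈ 0.086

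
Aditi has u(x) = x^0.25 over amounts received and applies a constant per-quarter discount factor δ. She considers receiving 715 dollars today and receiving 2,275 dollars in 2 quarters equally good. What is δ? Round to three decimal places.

Indifference means u(715) = δ^2 · u(2275), so δ^2 = u(715)/u(2275).
With u(x) = x^0.25: δ^2 = 715^0.25/2275^0.25 = (715/2275)^0.25 = 0.74874.
Taking the square root: δ = 0.74874^(1/2) ≈ 0.865.

δ ≈ 0.865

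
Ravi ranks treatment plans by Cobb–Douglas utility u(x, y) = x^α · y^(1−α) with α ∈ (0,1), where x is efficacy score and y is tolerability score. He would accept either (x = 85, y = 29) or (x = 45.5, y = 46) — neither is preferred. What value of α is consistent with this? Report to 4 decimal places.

Set the two utilities equal: 85^α·29^(1−α) = 45.5^α·46^(1−α).
Rearrange to (85/45.5)^α = (46/29)^(1−α) and take logs: α·0.6249389 = (1−α)·0.4613456.
With A = 0.6249389 and B = 0.4613456: α·A = (1−α)·B, so α = B/(A+B) = 0.4613456/1.0862845 ≈ 0.4247.

α ≈ 0.4247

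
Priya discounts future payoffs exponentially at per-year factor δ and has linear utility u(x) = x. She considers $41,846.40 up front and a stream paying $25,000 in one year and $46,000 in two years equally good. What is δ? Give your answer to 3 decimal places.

δ ≈ 0.720

Equating present values: 41846.40 = 25000δ + 46000δ².
Rearranged: 46000δ² + 25000δ − 41846.40 = 0.
The positive root is δ = [−25000 + √(25000² + 4·46000·41846.40)] / (2·46000) = (−25000 + 91240.000)/92000 ≈ 0.720.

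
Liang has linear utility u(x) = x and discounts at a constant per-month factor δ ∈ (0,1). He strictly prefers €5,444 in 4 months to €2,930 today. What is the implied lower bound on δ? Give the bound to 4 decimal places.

δ > 0.8565

Comparing present values: 2930 < δ^4·5444.
So δ^4 > 2930/5444 = 0.53821; taking the 4th root of both positive sides preserves the inequality.
δ > 0.53821^(1/4) = 0.8565.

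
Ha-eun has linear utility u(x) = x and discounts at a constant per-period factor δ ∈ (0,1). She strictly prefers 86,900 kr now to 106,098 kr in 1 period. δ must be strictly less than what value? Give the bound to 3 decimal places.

Comparing present values: 86900 > δ·106098.
Dividing through by 106098 gives δ < 0.81905.

δ < 0.819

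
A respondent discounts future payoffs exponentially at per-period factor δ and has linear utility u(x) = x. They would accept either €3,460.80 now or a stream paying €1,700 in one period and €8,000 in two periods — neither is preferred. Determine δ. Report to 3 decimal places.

δ ≈ 0.560

Present value of the stream is 1700·δ + 8000·δ². Indifference gives 1700δ + 8000δ² = 3460.80.
That is, 8000δ² + 1700δ − 3460.80 = 0, a quadratic in δ.
By the quadratic formula (taking the positive root), δ = (−1700 + √113635600.00) / 16000 ≈ 0.560.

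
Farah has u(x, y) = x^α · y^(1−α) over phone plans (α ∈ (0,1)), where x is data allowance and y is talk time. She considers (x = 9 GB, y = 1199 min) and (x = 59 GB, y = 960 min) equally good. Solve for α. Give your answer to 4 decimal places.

α ≈ 0.1057

Set the two utilities equal: 9^α·1199^(1−α) = 59^α·960^(1−α).
(9/59)^α = (960/1199)^(1−α); take logs: α·ln(9/59) = (1−α)·ln(960/1199), i.e. α·-1.8803129 = (1−α)·-0.2223099.
With A = -1.8803129 and B = -0.2223099: α·A = (1−α)·B, so α = B/(A+B) = -0.2223099/-2.1026228 ≈ 0.1057.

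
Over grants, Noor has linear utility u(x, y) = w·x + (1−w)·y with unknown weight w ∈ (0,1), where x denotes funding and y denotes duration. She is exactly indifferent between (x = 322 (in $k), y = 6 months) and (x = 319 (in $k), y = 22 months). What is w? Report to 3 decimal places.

w = 0.842

Equating utilities: w·322 + (1−w)·6 = w·319 + (1−w)·22.
w·(322−319) = (1−w)·(22−6), i.e. w·3 = (1−w)·16.
So w/(1−w) = 16/3 = 5.3333, giving w = 16/(3+16) = 0.842.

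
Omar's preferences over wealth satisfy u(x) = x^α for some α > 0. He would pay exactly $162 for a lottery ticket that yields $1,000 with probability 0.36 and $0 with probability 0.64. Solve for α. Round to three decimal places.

EU(lottery) = 0.36·1000^α + 0.64·0 = 0.36·1000^α.
Equating: 162^α = 0.36·1000^α, i.e. 0.1620^α = 0.36.
α = ln(0.36) / ln(162/1000) = -1.021651/-1.820159 ≈ 0.561.

α ≈ 0.561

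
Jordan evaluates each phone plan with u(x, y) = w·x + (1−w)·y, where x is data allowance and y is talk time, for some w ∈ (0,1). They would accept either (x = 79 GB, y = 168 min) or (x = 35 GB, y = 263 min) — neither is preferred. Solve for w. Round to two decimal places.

w = 0.68

Equating utilities: w·79 + (1−w)·168 = w·35 + (1−w)·263.
w·(79−35) = (1−w)·(263−168), i.e. w·44 = (1−w)·95.
The marginal rate of substitution is 95/44, so w = 95/(44+95) = 0.68.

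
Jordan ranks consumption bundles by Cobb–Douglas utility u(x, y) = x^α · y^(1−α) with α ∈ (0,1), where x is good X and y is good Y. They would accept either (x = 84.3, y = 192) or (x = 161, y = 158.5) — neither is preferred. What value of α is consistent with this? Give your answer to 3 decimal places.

α ≈ 0.229

Indifference: 84.3^α · 192^(1−α) = 161^α · 158.5^(1−α).
(84.3/161)^α = (158.5/192)^(1−α); take logs: α·ln(84.3/161) = (1−α)·ln(158.5/192), i.e. α·-0.647022 = (1−α)·-0.191741.
So α/(1−α) = (-0.191741)/(-0.647022) = 0.296344, and α = 0.296344/1.296344 ≈ 0.229.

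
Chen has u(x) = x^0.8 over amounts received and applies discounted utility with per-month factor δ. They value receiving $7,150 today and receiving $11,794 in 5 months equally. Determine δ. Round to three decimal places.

δ ≈ 0.923

Indifference means u(7150) = δ^5 · u(11794), so δ^5 = u(7150)/u(11794).
Since u(x) = x^0.8, δ^5 = (7150/11794)^0.8 = 0.60624^0.8 = 0.67006.
Taking the 5th root: δ = 0.67006^(1/5) ≈ 0.923.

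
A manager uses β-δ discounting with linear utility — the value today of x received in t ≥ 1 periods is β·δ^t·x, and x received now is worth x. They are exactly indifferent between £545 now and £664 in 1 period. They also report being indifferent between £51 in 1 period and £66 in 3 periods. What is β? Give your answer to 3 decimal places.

From the later pair, β·δ^1·51 = β·δ^3·66; dividing through, δ^2 = 51/66 = 0.77273, so δ = 0.87905.
Now use the now-vs-future pair: 545 = β·δ·664 gives β = 545/(0.87905·664) ≈ 0.934.

β ≈ 0.934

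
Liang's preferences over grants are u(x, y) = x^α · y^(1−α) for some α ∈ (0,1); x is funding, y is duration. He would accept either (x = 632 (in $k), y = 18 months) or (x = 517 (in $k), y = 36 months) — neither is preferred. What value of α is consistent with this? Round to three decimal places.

α ≈ 0.775

Indifference: 632^α · 18^(1−α) = 517^α · 36^(1−α).
Rearrange to (632/517)^α = (36/18)^(1−α) and take logs: α·0.200847 = (1−α)·0.693147.
With A = 0.200847 and B = 0.693147: α·A = (1−α)·B, so α = B/(A+B) = 0.693147/0.893994 ≈ 0.775.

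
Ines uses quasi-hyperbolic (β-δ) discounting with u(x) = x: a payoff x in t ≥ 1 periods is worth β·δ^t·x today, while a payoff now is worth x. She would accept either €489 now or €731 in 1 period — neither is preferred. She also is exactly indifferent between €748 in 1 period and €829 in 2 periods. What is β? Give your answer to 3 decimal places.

β ≈ 0.741

Both payoffs in the second observation are in the future, so β drops out: δ^1·748 = δ^2·829 ⇒ δ = 748/829 = 0.90229.
Substituting δ into 489 = β·δ·731: β = 489/(659.575) ≈ 0.741.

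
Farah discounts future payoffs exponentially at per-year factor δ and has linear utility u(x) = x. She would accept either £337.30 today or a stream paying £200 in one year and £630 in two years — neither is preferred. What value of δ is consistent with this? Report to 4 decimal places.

δ ≈ 0.5900

Present value of the stream is 200·δ + 630·δ². Indifference gives 200δ + 630δ² = 337.30.
So 630δ² + 200δ − 337.30 = 0.
δ = (−200 + √(200² + 4·630·337.30)) / (2·630) = (−200 + √889996.00) / 1260 ≈ 0.5900.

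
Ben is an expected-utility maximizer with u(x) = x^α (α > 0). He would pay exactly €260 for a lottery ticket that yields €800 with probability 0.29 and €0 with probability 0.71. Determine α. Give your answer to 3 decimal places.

Since u(0) = 0, the lottery's EU is 0.29·800^α.
Equating: 260^α = 0.29·800^α, i.e. 0.3250^α = 0.29.
Taking logs: α·ln(260/800) = ln(0.29), so α = -1.237874 / -1.123930 ≈ 1.101.

α ≈ 1.101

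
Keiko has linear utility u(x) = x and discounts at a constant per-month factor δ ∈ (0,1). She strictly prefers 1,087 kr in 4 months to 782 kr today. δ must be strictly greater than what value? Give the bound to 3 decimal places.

δ > 0.921

Comparing present values: 782 < δ^4·1087.
Hence δ^4 > 782/1087 = 0.71941, and x ↦ x^(1/4) is increasing on (0,∞).
δ > 0.71941^(1/4) = 0.921.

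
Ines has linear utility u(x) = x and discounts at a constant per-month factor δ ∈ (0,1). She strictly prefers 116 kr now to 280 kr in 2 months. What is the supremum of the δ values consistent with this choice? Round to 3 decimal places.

The preference means 116 > δ^2·280.
So δ^2 < 116/280 = 0.41429; taking the square root of both positive sides preserves the inequality.
δ < (116/280)^(1/2) ≈ 0.644.

δ < 0.644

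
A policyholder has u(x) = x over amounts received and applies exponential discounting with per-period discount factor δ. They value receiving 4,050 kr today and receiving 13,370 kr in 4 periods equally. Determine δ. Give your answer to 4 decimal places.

The payoff in 4 periods is discounted by δ^4, so u(4050) = δ^4·u(13370) and δ^4 = u(4050)/u(13370).
With u(x) = x: δ^4 = 4050/13370 = 0.30292.
So δ = 0.30292^(1/4) ≈ 0.7419.

δ ≈ 0.7419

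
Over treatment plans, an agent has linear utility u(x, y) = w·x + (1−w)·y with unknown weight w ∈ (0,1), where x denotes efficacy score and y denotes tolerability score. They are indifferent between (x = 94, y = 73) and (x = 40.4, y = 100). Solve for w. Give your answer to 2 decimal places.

w = 0.33

Equating utilities: w·94 + (1−w)·73 = w·40.4 + (1−w)·100.
Collecting terms: w·53.6 = (1−w)·27.
Hence w = 27/(53.6+27) = 27/80.6 = 0.33.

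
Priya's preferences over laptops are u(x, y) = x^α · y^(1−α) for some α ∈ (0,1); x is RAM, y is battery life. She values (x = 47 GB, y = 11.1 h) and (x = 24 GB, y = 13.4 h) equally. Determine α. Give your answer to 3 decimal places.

The Cobb–Douglas utilities coincide, so 47^α·11.1^(1−α) = 24^α·13.4^(1−α).
(47/24)^α = (13.4/11.1)^(1−α); take logs: α·ln(47/24) = (1−α)·ln(13.4/11.1), i.e. α·0.672094 = (1−α)·0.188310.
So α/(1−α) = (0.188310)/(0.672094) = 0.280184, and α = 0.280184/1.280184 ≈ 0.219.

α ≈ 0.219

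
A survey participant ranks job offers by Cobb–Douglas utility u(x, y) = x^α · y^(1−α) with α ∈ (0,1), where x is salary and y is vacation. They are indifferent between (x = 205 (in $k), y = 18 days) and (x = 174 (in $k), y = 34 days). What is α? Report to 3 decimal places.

The Cobb–Douglas utilities coincide, so 205^α·18^(1−α) = 174^α·34^(1−α).
(205/174)^α = (34/18)^(1−α); take logs: α·ln(205/174) = (1−α)·ln(34/18), i.e. α·0.163955 = (1−α)·0.635989.
So α/(1−α) = (0.635989)/(0.163955) = 3.879046, and α = 3.879046/4.879046 ≈ 0.795.

α ≈ 0.795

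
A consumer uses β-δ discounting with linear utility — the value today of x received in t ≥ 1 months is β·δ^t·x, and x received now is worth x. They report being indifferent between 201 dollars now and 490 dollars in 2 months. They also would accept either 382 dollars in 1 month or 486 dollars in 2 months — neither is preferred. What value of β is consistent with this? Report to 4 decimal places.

β ≈ 0.6640

Both payoffs in the second observation are in the future, so β drops out: δ^1·382 = δ^2·486 ⇒ δ = 382/486 = 0.78601.
The first indifference: 201 = β·δ^2·490, so β = 201/(δ^2·490) = 201/(0.61781·490) ≈ 0.6640.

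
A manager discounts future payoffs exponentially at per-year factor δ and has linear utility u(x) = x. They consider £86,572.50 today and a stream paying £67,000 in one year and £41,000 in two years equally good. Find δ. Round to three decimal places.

The stream is worth 67000δ + 41000δ² today, so 67000δ + 41000δ² = 86572.50.
Rearranged: 41000δ² + 67000δ − 86572.50 = 0.
By the quadratic formula (taking the positive root), δ = (−67000 + √18686890000.00) / 82000 ≈ 0.850.

δ ≈ 0.850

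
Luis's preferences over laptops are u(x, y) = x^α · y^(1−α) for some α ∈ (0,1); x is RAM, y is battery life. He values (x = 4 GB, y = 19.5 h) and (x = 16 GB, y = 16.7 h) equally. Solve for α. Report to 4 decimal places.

α ≈ 0.1006

Indifference: 4^α · 19.5^(1−α) = 16^α · 16.7^(1−α).
Taking logs: α·ln 4 + (1−α)·ln 19.5 = α·ln 16 + (1−α)·ln 16.7, i.e. α·-1.3862944 = (1−α)·-0.1550057.
So α/(1−α) = (-0.1550057)/(-1.3862944) = 0.1118130, and α = 0.1118130/1.1118130 ≈ 0.1006.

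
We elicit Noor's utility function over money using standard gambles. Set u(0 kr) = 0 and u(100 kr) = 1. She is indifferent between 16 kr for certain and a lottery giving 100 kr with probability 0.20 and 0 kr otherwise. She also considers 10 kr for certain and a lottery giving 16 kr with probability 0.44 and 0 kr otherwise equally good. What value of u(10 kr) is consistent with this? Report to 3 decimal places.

0.088

First, u(16 kr) = 0.20·u(100 kr) + 0.80·u(0 kr) = 0.20.
Then u(10 kr) = 0.44·u(16 kr) + 0.56·u(0 kr) = 0.44·0.20 + 0.56·0.00 = 0.0880.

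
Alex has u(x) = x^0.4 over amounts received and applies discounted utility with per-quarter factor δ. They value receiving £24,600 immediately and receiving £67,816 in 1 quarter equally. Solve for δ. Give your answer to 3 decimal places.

δ ≈ 0.667

Indifference means u(24600) = δ · u(67816), so δ = u(24600)/u(67816).
Since u(x) = x^0.4, δ = (24600/67816)^0.4 = 0.36275^0.4 = 0.66656.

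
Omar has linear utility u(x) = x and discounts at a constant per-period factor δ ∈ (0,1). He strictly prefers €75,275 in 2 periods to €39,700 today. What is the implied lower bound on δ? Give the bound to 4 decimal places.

δ > 0.7262

Comparing present values: 39700 < δ^2·75275.
Dividing by 75275: δ^2 > 0.52740. Both sides are positive, so the square root keeps the direction.
δ > 0.52740^(1/2) = 0.7262.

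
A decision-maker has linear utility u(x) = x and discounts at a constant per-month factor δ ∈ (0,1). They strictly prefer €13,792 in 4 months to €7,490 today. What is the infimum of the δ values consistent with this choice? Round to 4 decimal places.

δ > 0.8584

Comparing present values: 7490 < δ^4·13792.
Hence δ^4 > 7490/13792 = 0.54307, and x ↦ x^(1/4) is increasing on (0,∞).
δ > (7490/13792)^(1/4) ≈ 0.8584.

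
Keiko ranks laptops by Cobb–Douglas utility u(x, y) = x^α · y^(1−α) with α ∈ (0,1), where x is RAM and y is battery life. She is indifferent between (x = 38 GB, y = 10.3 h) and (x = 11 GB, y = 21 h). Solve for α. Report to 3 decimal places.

α ≈ 0.365

Set the two utilities equal: 38^α·10.3^(1−α) = 11^α·21^(1−α).
(38/11)^α = (21/10.3)^(1−α); take logs: α·ln(38/11) = (1−α)·ln(21/10.3), i.e. α·1.239691 = (1−α)·0.712379.
Thus α·(1.952070) = 0.712379, so α = 0.712379/1.952070 ≈ 0.365.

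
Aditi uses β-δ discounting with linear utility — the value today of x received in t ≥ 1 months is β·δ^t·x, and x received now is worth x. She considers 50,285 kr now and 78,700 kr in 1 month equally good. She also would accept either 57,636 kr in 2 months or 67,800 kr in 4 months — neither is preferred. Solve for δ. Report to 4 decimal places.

δ ≈ 0.9220

The second indifference involves only future payoffs, so β cancels: β·δ^2·57636 = β·δ^4·67800, giving δ^2 = 57636/67800 = 0.85009, so δ = 0.92200.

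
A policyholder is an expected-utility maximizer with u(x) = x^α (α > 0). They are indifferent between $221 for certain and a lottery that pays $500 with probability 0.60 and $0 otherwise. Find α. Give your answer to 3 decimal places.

Since u(0) = 0, the lottery's EU is 0.60·500^α.
Equating: 221^α = 0.60·500^α, i.e. 0.4420^α = 0.60.
α = ln(0.60) / ln(221/500) = -0.510826/-0.816445 ≈ 0.626.

α ≈ 0.626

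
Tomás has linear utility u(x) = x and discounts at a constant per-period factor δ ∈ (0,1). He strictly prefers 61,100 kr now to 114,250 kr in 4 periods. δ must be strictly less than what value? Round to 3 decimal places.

δ < 0.855

The preference means 61100 > δ^4·114250.
Dividing by 114250: δ^4 < 0.53479. Both sides are positive, so the 4th root keeps the direction.
δ < (61100/114250)^(1/4) ≈ 0.855.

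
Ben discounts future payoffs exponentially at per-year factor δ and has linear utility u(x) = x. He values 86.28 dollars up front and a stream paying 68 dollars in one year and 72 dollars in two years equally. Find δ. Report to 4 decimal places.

δ ≈ 0.7200

Present value of the stream is 68·δ + 72·δ². Indifference gives 68δ + 72δ² = 86.28.
Rearranged: 72δ² + 68δ − 86.28 = 0.
By the quadratic formula (taking the positive root), δ = (−68 + √29472.64) / 144 ≈ 0.7200.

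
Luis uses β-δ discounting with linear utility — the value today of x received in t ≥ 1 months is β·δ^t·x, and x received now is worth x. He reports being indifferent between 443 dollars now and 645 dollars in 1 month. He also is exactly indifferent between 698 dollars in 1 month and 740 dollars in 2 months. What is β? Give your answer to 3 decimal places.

Both payoffs in the second observation are in the future, so β drops out: δ^1·698 = δ^2·740 ⇒ δ = 698/740 = 0.94324.
The first indifference: 443 = β·δ·645, so β = 443/(δ·645) = 443/(0.94324·645) ≈ 0.728.

β ≈ 0.728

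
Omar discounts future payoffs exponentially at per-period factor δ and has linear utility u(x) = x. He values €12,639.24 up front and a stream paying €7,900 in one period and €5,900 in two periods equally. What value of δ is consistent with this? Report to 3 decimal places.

δ ≈ 0.940

The stream is worth 7900δ + 5900δ² today, so 7900δ + 5900δ² = 12639.24.
Rearranged: 5900δ² + 7900δ − 12639.24 = 0.
By the quadratic formula (taking the positive root), δ = (−7900 + √360696064.00) / 11800 ≈ 0.940.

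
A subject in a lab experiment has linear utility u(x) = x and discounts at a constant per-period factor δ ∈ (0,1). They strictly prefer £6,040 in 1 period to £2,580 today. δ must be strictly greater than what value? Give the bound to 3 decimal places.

δ > 0.427

Under u(x) = x this choice says 2580 < δ·6040.
So δ > 2580/6040 = 0.42715.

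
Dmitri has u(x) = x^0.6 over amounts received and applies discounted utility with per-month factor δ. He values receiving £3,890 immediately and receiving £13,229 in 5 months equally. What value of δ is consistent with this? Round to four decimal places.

δ ≈ 0.8634

Equating discounted utilities: u(3890) = δ^5·u(13229) ⇒ δ^5 = u(3890)/u(13229).
With u(x) = x^0.6: δ^5 = 3890^0.6/13229^0.6 = (3890/13229)^0.6 = 0.47979.
So δ = 0.47979^(1/5) ≈ 0.8634.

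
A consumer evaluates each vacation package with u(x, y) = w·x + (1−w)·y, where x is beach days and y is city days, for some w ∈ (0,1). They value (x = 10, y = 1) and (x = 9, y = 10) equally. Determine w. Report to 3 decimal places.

Indifference: w·10 + (1−w)·1 = w·9 + (1−w)·10.
Rearranging, 1·w − 9·(1−w) = 0.
So w/(1−w) = 9/1 = 9.0000, giving w = 9/(1+9) = 0.900.

w = 0.900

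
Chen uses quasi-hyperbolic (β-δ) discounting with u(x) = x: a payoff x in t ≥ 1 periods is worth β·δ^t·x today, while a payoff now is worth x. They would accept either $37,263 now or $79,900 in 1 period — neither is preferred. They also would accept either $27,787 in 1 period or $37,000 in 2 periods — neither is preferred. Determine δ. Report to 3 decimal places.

The second indifference involves only future payoffs, so β cancels: β·δ^1·27787 = β·δ^2·37000, giving δ = 27787/37000 = 0.75100.

δ ≈ 0.751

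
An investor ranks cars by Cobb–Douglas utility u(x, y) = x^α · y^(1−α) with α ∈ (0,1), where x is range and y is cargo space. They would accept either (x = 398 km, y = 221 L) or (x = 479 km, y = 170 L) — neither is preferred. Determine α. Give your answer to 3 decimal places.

Indifference: 398^α · 221^(1−α) = 479^α · 170^(1−α).
Rearrange to (398/479)^α = (170/221)^(1−α) and take logs: α·-0.185249 = (1−α)·-0.262364.
With A = -0.185249 and B = -0.262364: α·A = (1−α)·B, so α = B/(A+B) = -0.262364/-0.447613 ≈ 0.586.

α ≈ 0.586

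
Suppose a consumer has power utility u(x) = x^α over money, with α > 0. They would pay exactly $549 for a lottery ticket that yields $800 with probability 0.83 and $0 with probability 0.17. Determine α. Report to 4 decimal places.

EU(lottery) = 0.83·800^α + 0.17·0 = 0.83·800^α.
Indifference: 549^α = 0.83·800^α, so (549/800)^α = 0.83.
Taking logs: α·ln(549/800) = ln(0.83), so α = -0.1863296 / -0.3765133 ≈ 0.4949.

α ≈ 0.4949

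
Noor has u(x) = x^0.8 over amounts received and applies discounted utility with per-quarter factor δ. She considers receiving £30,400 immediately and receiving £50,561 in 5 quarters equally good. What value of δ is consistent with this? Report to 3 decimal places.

δ ≈ 0.922

Indifference means u(30400) = δ^5 · u(50561), so δ^5 = u(30400)/u(50561).
With u(x) = x^0.8: δ^5 = 30400^0.8/50561^0.8 = (30400/50561)^0.8 = 0.66565.
Hence δ = (0.66565)^(1/5) = 0.92183.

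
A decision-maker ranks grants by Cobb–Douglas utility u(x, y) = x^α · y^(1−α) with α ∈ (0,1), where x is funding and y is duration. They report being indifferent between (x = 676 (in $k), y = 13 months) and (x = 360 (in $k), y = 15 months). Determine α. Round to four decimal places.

α ≈ 0.1851

Set the two utilities equal: 676^α·13^(1−α) = 360^α·15^(1−α).
(676/360)^α = (15/13)^(1−α); take logs: α·ln(676/360) = (1−α)·ln(15/13), i.e. α·0.6300890 = (1−α)·0.1431008.
With A = 0.6300890 and B = 0.1431008: α·A = (1−α)·B, so α = B/(A+B) = 0.1431008/0.7731898 ≈ 0.1851.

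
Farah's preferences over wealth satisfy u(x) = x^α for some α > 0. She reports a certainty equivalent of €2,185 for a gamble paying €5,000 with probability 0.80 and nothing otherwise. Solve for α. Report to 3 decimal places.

The lottery's expected utility is 0.80·u(5000) + 0.20·u(0) = 0.80·5000^α (since u(0) = 0 for α > 0).
Indifference: 2185^α = 0.80·5000^α, so (2185/5000)^α = 0.80.
Take logs: α = ln 0.80 / ln(2185/5000) ≈ 0.26955.

α ≈ 0.270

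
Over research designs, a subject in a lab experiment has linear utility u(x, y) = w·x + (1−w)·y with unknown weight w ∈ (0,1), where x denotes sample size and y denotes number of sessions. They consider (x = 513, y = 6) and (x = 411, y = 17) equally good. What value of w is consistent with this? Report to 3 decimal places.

Indifference: w·513 + (1−w)·6 = w·411 + (1−w)·17.
Rearranging, 102·w − 11·(1−w) = 0.
Hence w = 11/(102+11) = 11/113 = 0.097.

w = 0.097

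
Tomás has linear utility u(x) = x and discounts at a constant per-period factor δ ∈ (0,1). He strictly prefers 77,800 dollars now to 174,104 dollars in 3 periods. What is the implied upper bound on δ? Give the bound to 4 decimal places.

The preference means 77800 > δ^3·174104.
Dividing by 174104: δ^3 < 0.44686. Both sides are positive, so the cube root keeps the direction.
δ < 0.44686^(1/3) = 0.7645.

δ < 0.7645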